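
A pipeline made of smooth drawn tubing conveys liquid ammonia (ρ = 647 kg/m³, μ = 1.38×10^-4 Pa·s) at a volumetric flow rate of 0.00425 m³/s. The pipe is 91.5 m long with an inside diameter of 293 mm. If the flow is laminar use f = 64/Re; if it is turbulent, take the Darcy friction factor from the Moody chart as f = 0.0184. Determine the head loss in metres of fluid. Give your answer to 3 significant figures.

Cross-sectional area A = πD²/4 = π(0.293)²/4 = 0.06743 m²; mean velocity V = Q/A = 0.00425/0.06743 = 0.06303 m/s.
Reynolds number Re = ρVD/μ = 647 · 0.06303 · 0.293 / 0.000138 = 8.659e+04.
Re > 4000 → turbulent; use the Moody-chart value f = 0.0184.
Darcy-Weisbach: ΔP = f(L/D)(ρV²/2) = 0.0184·(91.5/0.293)·(647·0.06303²/2) = 0.0184·312.3·1.285 = 7.385 Pa.
Head loss h_f = ΔP/(ρg) = 7.385/(647·9.81) = 0.00116 m.

h_f ≈ 0.00116 m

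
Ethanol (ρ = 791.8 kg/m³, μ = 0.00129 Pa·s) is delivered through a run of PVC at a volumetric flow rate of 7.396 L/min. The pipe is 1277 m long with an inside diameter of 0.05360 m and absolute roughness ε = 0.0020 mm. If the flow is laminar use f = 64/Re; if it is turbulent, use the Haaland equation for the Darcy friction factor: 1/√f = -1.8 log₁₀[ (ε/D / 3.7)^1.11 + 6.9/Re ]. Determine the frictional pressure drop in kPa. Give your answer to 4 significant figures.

Q = 7.396 L/min = 7.396/60000 = 0.0001233 m³/s.
Cross-sectional area A = πD²/4 = π(0.0536)²/4 = 0.002256 m²; mean velocity V = Q/A = 0.0001233/0.002256 = 0.05463 m/s.
Reynolds number Re = ρVD/μ = 791.8 · 0.05463 · 0.0536 / 0.00129 = 1797.
Re < 2300 → laminar flow, so f = 64/Re = 64/1797 = 0.03561 (the turbulent correlation is not needed).
Darcy-Weisbach: ΔP = f(L/D)(ρV²/2) = 0.03561·(1277/0.0536)·(791.8·0.05463²/2) = 0.03561·2.382e+04·1.182 = 1002 Pa.
ΔP = 1002 Pa = 1.002 kPa.

ΔP ≈ 1.002 kPa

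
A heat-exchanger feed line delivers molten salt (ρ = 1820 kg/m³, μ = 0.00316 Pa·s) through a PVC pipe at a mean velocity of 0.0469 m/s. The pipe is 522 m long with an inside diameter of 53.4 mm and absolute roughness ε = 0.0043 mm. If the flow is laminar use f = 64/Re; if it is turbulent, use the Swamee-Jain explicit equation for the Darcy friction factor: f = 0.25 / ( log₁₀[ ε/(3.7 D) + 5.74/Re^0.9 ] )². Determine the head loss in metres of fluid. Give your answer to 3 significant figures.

Reynolds number Re = ρVD/μ = 1820 · 0.0469 · 0.0534 / 0.00316 = 1442.
Re < 2300 → laminar flow, so f = 64/Re = 64/1442 = 0.04437 (the turbulent correlation is not needed).
Darcy-Weisbach: ΔP = f(L/D)(ρV²/2) = 0.04437·(522/0.0534)·(1820·0.0469²/2) = 0.04437·9775·2.002 = 868.2 Pa.
Head loss h_f = ΔP/(ρg) = 868.2/(1820·9.81) = 0.0486 m.

h_f ≈ 0.0486 m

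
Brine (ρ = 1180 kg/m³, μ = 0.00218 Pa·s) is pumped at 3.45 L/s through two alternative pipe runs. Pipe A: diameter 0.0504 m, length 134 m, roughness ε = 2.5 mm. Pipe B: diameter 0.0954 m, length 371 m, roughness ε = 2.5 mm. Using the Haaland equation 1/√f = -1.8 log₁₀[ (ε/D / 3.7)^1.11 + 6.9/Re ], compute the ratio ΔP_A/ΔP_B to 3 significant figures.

Pipe A: V = Q/A = 0.00345/0.001995 = 1.729 m/s; Re = 4.718e+04; ε/D = 0.0496; Haaland → f = 0.07195; ΔP_A = f(L/D)(ρV²/2) = 3.375e+05 Pa.
Pipe B: V = Q/A = 0.00345/0.007148 = 0.4827 m/s; Re = 2.492e+04; ε/D = 0.0262; Haaland → f = 0.05551; ΔP_B = f(L/D)(ρV²/2) = 2.967e+04 Pa.
ΔP_A/ΔP_B = 3.375e+05/2.967e+04 = 11.4.

ΔP_A/ΔP_B ≈ 11.4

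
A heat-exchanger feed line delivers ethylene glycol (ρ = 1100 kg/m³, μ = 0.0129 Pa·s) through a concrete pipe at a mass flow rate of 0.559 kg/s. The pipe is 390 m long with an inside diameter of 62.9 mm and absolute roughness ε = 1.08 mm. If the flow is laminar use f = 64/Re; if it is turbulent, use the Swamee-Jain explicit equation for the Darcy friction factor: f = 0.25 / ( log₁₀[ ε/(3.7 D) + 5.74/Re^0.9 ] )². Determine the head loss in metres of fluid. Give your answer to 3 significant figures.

h_f ≈ 0.617 m

A = πD²/4 = π(0.0629)²/4 = 0.003107 m²; mean velocity V = ṁ/(ρA) = 0.559/(1100 · 0.003107) = 0.1635 m/s.
Reynolds number Re = ρVD/μ = 1100 · 0.1635 · 0.0629 / 0.0129 = 877.2.
Re < 2300 → laminar flow, so f = 64/Re = 64/877.2 = 0.07296 (the turbulent correlation is not needed).
Darcy-Weisbach: ΔP = f(L/D)(ρV²/2) = 0.07296·(390/0.0629)·(1100·0.1635²/2) = 0.07296·6200·14.71 = 6655 Pa.
Head loss h_f = ΔP/(ρg) = 6655/(1100·9.81) = 0.617 m.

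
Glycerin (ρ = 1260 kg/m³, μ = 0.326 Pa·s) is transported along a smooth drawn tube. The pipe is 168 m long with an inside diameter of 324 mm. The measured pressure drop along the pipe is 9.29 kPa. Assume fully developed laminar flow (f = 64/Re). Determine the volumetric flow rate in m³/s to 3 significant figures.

For laminar flow, f = 64/Re with Re = ρVD/μ, so Darcy-Weisbach reduces to ΔP = 32μLV/D². Solving for V: V = ΔP·D²/(32μL) = 9290·(0.324)²/(32·0.326·168) = 0.5565 m/s.
Check: Re = ρVD/μ = 1260·0.5565·0.324/0.326 = 696.8 < 2300, so the laminar assumption holds.
Q = V·A = 0.5565·(π/4·0.324²) = 0.04588 m³/s = 0.0459 m³/s.

Q ≈ 0.0459 m³/s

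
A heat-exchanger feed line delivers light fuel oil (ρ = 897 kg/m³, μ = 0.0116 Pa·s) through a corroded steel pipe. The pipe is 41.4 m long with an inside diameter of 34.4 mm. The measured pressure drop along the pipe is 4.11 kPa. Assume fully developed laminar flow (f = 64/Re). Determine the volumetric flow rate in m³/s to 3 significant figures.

For laminar flow, f = 64/Re with Re = ρVD/μ, so Darcy-Weisbach reduces to ΔP = 32μLV/D². Solving for V: V = ΔP·D²/(32μL) = 4110·(0.0344)²/(32·0.0116·41.4) = 0.3165 m/s.
Check: Re = ρVD/μ = 897·0.3165·0.0344/0.0116 = 841.9 < 2300, so the laminar assumption holds.
Q = V·A = 0.3165·(π/4·0.0344²) = 0.0002941 m³/s = 2.94×10^-4 m³/s.

Q ≈ 2.94×10^-4 m³/s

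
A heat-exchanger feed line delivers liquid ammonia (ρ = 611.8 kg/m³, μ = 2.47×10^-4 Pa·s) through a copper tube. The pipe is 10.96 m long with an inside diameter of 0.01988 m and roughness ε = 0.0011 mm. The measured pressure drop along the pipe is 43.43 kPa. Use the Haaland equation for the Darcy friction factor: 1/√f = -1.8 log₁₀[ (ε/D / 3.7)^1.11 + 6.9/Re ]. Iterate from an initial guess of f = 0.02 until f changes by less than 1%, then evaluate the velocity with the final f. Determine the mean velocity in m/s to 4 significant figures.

Rearranging Darcy-Weisbach: V = √(2·ΔP·D/(f·L·ρ)). With ε/D = 1.1e-06/0.01988 = 5.53e-05, iterate starting from f = 0.02:
  f = 0.02 → V = √(2·4.343e+04·0.01988/(0.02·10.96·611.8)) = 3.588 m/s; Re = ρVD/μ = 1.767e+05; f → 0.01622
  f = 0.01622 → V = 3.984 m/s; Re = 1.962e+05; f → 0.01592
  f = 0.01592 → V = 4.022 m/s; Re = 1.98e+05; f → 0.0159
Converged (Δf/f < 1%). With the final f = 0.0159: V = √(2·4.343e+04·0.01988/(0.0159·10.96·611.8)) = 4.025 m/s.

V ≈ 4.025 m/s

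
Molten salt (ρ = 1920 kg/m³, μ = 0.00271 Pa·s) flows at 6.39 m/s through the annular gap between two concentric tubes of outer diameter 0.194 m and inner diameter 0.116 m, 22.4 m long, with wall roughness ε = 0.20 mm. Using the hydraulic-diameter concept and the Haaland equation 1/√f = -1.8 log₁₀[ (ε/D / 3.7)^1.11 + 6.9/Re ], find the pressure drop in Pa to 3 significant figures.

ΔP ≈ 287000 Pa

Hydraulic diameter D_h = 4A/P = D_o - D_i = 0.194 - 0.116 = 0.078 m.
Re = ρVD_h/μ = 1920·6.39·0.078/0.00271 = 3.531e+05.
ε/D_h = 0.0002/0.078 = 0.00256; Haaland gives 1/√f = -1.8 log₁₀[0.000311+1.95e-05] = 6.265, so f = 0.02548.
ΔP = f(L/D_h)(ρV²/2) = 0.02548·22.4/0.078·3.92e+04 = 2.868e+05 Pa.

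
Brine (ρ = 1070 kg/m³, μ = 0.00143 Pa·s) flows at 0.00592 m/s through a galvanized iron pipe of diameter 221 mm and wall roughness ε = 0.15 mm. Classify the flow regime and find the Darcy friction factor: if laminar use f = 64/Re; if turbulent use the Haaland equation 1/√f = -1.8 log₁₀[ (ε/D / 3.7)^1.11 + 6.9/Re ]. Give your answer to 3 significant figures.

f ≈ 0.0654

Re = ρVD/μ = 1070·0.00592·0.221/0.00143 = 979.
Re < 2300 → laminar, so f = 64/Re = 0.06538 (roughness is irrelevant in laminar flow).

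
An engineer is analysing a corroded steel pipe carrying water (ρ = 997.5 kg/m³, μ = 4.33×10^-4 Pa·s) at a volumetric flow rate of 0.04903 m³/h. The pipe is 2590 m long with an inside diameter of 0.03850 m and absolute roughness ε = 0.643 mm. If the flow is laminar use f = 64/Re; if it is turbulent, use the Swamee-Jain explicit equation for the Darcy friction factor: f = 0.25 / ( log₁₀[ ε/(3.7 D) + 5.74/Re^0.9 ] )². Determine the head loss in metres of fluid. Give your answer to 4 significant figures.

h_f ≈ 0.02895 m

Q = 0.04903 m³/h = 0.04903/3600 = 1.362e-05 m³/s.
Cross-sectional area A = πD²/4 = π(0.0385)²/4 = 0.001164 m²; mean velocity V = Q/A = 1.362e-05/0.001164 = 0.0117 m/s.
Reynolds number Re = ρVD/μ = 997.5 · 0.0117 · 0.0385 / 0.000433 = 1038.
Re < 2300 → laminar flow, so f = 64/Re = 64/1038 = 0.06168 (the turbulent correlation is not needed).
Darcy-Weisbach: ΔP = f(L/D)(ρV²/2) = 0.06168·(2590/0.0385)·(997.5·0.0117²/2) = 0.06168·6.727e+04·0.06826 = 283.2 Pa.
Head loss h_f = ΔP/(ρg) = 283.2/(997.5·9.81) = 0.02895 m.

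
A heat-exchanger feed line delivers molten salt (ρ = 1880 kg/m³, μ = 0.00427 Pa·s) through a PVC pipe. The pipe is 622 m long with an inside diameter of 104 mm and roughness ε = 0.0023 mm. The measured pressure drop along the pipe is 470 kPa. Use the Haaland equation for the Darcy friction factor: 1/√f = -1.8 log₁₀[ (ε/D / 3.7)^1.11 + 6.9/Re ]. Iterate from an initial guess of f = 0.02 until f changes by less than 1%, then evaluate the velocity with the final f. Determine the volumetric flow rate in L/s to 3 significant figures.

Rearranging Darcy-Weisbach: V = √(2·ΔP·D/(f·L·ρ)). With ε/D = 2.3e-06/0.104 = 2.21e-05, iterate starting from f = 0.02:
  f = 0.02 → V = √(2·4.7e+05·0.104/(0.02·622·1880)) = 2.045 m/s; Re = ρVD/μ = 9.362e+04; f → 0.01815
  f = 0.01815 → V = 2.146 m/s; Re = 9.826e+04; f → 0.01797
  f = 0.01797 → V = 2.157 m/s; Re = 9.875e+04; f → 0.01796
Converged (Δf/f < 1%). With the final f = 0.01796: V = √(2·4.7e+05·0.104/(0.01796·622·1880)) = 2.158 m/s.
Q = V·A = 2.158·(π/4·0.104²) = 0.01833 m³/s = 18.3 L/s.

Q ≈ 18.3 L/s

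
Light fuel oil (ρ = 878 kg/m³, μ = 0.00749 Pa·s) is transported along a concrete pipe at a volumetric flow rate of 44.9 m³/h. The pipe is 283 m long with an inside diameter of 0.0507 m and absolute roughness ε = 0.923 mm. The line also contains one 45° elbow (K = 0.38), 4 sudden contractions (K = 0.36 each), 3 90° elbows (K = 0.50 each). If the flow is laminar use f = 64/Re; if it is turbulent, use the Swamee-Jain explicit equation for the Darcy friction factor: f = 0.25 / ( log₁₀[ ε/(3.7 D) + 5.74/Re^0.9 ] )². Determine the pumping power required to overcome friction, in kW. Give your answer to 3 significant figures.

P ≈ 57.3 kW

Q = 44.9 m³/h = 44.9/3600 = 0.01247 m³/s.
Cross-sectional area A = πD²/4 = π(0.0507)²/4 = 0.002019 m²; mean velocity V = Q/A = 0.01247/0.002019 = 6.178 m/s.
Reynolds number Re = ρVD/μ = 878 · 6.178 · 0.0507 / 0.00749 = 3.672e+04.
Re > 4000 → turbulent. Relative roughness ε/D = 0.000923/0.0507 = 0.0182. Swamee-Jain: f = 0.25/(log₁₀[0.0182/3.7 + 5.74/3.672e+04^0.9])² = 0.25/(log₁₀[0.00492 + 0.000447])² = 0.25/(-2.27)² = 0.04851.
Total minor-loss coefficient ΣK = 1·0.38 + 4·0.36 + 3·0.5 = 3.32.
ΔP = [f·L/D + ΣK]·(ρV²/2) = [0.04851·283/0.0507 + 3.32]·(878·6.178²/2) = [270.8 + 3.32]·1.675e+04 = 4.592e+06 Pa.
Pumping power P = QΔP = 0.01247·4.592e+06 = 57270 W = 57.3 kW.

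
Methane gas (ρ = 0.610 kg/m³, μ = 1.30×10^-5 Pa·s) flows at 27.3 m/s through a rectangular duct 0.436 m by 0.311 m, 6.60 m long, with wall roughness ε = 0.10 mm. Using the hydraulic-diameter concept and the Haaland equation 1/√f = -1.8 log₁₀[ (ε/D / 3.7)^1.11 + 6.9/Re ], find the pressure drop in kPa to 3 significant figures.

Hydraulic diameter D_h = 4A/P = 4·(0.436·0.311)/(2·(0.436+0.311)) = 0.5424/1.494 = 0.363 m.
Re = ρVD_h/μ = 0.61·27.3·0.363/1.3e-05 = 4.651e+05.
ε/D_h = 0.0001/0.363 = 0.000275; Haaland gives 1/√f = -1.8 log₁₀[2.62e-05+1.48e-05] = 7.897, so f = 0.01604.
ΔP = f(L/D_h)(ρV²/2) = 0.01604·6.6/0.363·227.3 = 66.27 Pa.
ΔP = 0.0663 kPa.

ΔP ≈ 0.0663 kPa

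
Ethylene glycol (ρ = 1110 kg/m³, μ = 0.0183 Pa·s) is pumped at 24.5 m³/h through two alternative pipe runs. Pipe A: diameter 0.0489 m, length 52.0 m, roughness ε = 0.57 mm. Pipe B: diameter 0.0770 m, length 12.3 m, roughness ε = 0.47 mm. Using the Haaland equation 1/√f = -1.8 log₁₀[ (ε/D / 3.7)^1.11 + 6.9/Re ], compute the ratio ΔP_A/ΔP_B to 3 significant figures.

Pipe A: V = Q/A = 0.006806/0.001878 = 3.624 m/s; Re = 1.075e+04; ε/D = 0.0117; Haaland → f = 0.04443; ΔP_A = f(L/D)(ρV²/2) = 3.443e+05 Pa.
Pipe B: V = Q/A = 0.006806/0.004657 = 1.461 m/s; Re = 6826; ε/D = 0.0061; Haaland → f = 0.04116; ΔP_B = f(L/D)(ρV²/2) = 7794 Pa.
ΔP_A/ΔP_B = 3.443e+05/7794 = 44.2.

ΔP_A/ΔP_B ≈ 44.2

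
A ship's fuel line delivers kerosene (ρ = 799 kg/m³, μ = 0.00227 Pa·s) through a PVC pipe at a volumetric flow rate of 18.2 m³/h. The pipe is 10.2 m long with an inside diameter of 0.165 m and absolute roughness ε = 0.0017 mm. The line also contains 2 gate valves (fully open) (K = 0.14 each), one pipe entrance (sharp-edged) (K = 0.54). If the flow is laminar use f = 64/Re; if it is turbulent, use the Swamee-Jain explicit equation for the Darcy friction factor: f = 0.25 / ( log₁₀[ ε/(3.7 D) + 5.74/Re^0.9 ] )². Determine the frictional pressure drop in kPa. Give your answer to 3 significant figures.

Q = 18.2 m³/h = 18.2/3600 = 0.005056 m³/s.
Cross-sectional area A = πD²/4 = π(0.165)²/4 = 0.02138 m²; mean velocity V = Q/A = 0.005056/0.02138 = 0.2364 m/s.
Reynolds number Re = ρVD/μ = 799 · 0.2364 · 0.165 / 0.00227 = 1.373e+04.
Re > 4000 → turbulent. Relative roughness ε/D = 1.7e-06/0.165 = 1.03e-05. Swamee-Jain: f = 0.25/(log₁₀[1.03e-05/3.7 + 5.74/1.373e+04^0.9])² = 0.25/(log₁₀[2.78e-06 + 0.00108])² = 0.25/(-2.964)² = 0.02846.
Total minor-loss coefficient ΣK = 2·0.14 + 1·0.54 = 0.82.
ΔP = [f·L/D + ΣK]·(ρV²/2) = [0.02846·10.2/0.165 + 0.82]·(799·0.2364²/2) = [1.759 + 0.82]·22.33 = 57.6 Pa.
ΔP = 57.6 Pa = 0.0576 kPa.

ΔP ≈ 0.0576 kPa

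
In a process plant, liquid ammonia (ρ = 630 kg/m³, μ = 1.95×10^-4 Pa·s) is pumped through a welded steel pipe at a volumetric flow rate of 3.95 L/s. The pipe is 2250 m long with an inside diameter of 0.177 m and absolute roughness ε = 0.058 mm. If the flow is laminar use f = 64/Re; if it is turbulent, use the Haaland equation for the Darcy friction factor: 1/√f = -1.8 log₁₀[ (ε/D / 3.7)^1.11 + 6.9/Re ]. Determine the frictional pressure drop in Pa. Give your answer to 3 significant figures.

ΔP ≈ 2020 Pa

Q = 3.95 L/s = 3.95/1000 = 0.00395 m³/s.
Cross-sectional area A = πD²/4 = π(0.177)²/4 = 0.02461 m²; mean velocity V = Q/A = 0.00395/0.02461 = 0.1605 m/s.
Reynolds number Re = ρVD/μ = 630 · 0.1605 · 0.177 / 0.000195 = 9.18e+04.
Re > 4000 → turbulent. Relative roughness ε/D = 5.8e-05/0.177 = 0.000328. Haaland: 1/√f = -1.8 log₁₀[(0.000328/3.7)^1.11 + 6.9/9.18e+04] = -1.8 log₁₀[3.17e-05 + 7.52e-05] = 7.148, so f = 0.01957.
Darcy-Weisbach: ΔP = f(L/D)(ρV²/2) = 0.01957·(2250/0.177)·(630·0.1605²/2) = 0.01957·1.271e+04·8.118 = 2020 Pa.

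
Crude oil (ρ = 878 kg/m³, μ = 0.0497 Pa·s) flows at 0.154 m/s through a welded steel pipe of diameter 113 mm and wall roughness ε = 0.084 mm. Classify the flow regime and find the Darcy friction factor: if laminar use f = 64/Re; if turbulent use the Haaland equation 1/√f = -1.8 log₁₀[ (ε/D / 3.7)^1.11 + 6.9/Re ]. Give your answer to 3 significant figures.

Re = ρVD/μ = 878·0.154·0.113/0.0497 = 307.4.
Re < 2300 → laminar, so f = 64/Re = 0.2082 (roughness is irrelevant in laminar flow).

f ≈ 0.208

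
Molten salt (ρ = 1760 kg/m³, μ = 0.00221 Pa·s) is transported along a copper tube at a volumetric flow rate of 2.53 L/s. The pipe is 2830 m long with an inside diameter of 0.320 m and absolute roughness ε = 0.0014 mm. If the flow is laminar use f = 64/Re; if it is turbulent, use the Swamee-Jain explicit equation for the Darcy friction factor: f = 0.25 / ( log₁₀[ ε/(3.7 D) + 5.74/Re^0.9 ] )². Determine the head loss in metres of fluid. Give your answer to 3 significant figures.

h_f ≈ 0.0147 m

Q = 2.53 L/s = 2.53/1000 = 0.00253 m³/s.
Cross-sectional area A = πD²/4 = π(0.32)²/4 = 0.08042 m²; mean velocity V = Q/A = 0.00253/0.08042 = 0.03146 m/s.
Reynolds number Re = ρVD/μ = 1760 · 0.03146 · 0.32 / 0.00221 = 8017.
Re > 4000 → turbulent. Relative roughness ε/D = 1.4e-06/0.32 = 4.37e-06. Swamee-Jain: f = 0.25/(log₁₀[4.37e-06/3.7 + 5.74/8017^0.9])² = 0.25/(log₁₀[1.18e-06 + 0.00176])² = 0.25/(-2.754)² = 0.03295.
Darcy-Weisbach: ΔP = f(L/D)(ρV²/2) = 0.03295·(2830/0.32)·(1760·0.03146²/2) = 0.03295·8844·0.8709 = 253.8 Pa.
Head loss h_f = ΔP/(ρg) = 253.8/(1760·9.81) = 0.0147 m.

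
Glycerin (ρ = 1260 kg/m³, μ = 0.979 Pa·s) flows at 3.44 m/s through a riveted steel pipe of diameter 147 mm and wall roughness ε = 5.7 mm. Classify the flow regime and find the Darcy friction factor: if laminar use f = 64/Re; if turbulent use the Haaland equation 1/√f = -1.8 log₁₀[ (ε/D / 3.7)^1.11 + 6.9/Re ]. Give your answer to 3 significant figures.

Re = ρVD/μ = 1260·3.44·0.147/0.979 = 650.8.
Re < 2300 → laminar, so f = 64/Re = 0.09834 (roughness is irrelevant in laminar flow).

f ≈ 0.0983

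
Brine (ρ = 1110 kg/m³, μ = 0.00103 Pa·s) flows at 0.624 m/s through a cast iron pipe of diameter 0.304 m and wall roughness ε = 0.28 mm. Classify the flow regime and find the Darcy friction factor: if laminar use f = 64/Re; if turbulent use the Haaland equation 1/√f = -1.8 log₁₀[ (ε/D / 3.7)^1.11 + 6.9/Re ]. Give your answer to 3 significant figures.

Re = ρVD/μ = 1110·0.624·0.304/0.00103 = 2.044e+05.
Re > 4000 → turbulent. ε/D = 0.00028/0.304 = 0.000921; Haaland: 1/√f = -1.8 log₁₀[9.99e-05 + 3.38e-05] = 6.973, so f = 0.02057.

f ≈ 0.0206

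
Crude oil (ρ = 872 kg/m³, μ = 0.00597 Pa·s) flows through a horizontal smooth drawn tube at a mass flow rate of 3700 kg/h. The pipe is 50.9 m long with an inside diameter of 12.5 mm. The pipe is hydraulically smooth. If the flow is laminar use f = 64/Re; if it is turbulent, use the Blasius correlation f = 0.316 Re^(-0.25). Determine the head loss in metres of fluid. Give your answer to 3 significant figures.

h_f ≈ 526 m

ṁ = 3700 kg/h = 3700/3600 = 1.028 kg/s.
A = πD²/4 = π(0.0125)²/4 = 0.0001227 m²; mean velocity V = ṁ/(ρA) = 1.028/(872 · 0.0001227) = 9.604 m/s.
Reynolds number Re = ρVD/μ = 872 · 9.604 · 0.0125 / 0.00597 = 1.754e+04.
Re > 4000 → turbulent. Smooth-pipe (Blasius): f = 0.316 Re^(-0.25) = 0.316/(1.754e+04)^0.25 = 0.02746.
Darcy-Weisbach: ΔP = f(L/D)(ρV²/2) = 0.02746·(50.9/0.0125)·(872·9.604²/2) = 0.02746·4072·4.022e+04 = 4.497e+06 Pa.
Head loss h_f = ΔP/(ρg) = 4.497e+06/(872·9.81) = 526 m.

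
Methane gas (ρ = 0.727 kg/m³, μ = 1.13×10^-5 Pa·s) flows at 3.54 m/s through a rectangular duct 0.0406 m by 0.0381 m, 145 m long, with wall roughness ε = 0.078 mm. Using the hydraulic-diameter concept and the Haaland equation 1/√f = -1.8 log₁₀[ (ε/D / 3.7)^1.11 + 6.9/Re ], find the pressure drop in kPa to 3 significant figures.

Hydraulic diameter D_h = 4A/P = 4·(0.0406·0.0381)/(2·(0.0406+0.0381)) = 0.006187/0.1574 = 0.03931 m.
Re = ρVD_h/μ = 0.727·3.54·0.03931/1.13e-05 = 8953.
ε/D_h = 7.8e-05/0.03931 = 0.00198; Haaland gives 1/√f = -1.8 log₁₀[0.000234+0.000771] = 5.396, so f = 0.03434.
ΔP = f(L/D_h)(ρV²/2) = 0.03434·145/0.03931·4.555 = 577 Pa.
ΔP = 0.577 kPa.

ΔP ≈ 0.577 kPa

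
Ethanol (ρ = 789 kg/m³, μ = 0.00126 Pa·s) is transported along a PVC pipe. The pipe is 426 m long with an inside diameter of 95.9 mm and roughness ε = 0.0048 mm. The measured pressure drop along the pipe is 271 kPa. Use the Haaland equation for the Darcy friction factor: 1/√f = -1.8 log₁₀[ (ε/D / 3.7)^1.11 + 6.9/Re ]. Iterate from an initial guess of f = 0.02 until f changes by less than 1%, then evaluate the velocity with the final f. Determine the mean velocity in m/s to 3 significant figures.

Rearranging Darcy-Weisbach: V = √(2·ΔP·D/(f·L·ρ)). With ε/D = 4.8e-06/0.0959 = 5.01e-05, iterate starting from f = 0.02:
  f = 0.02 → V = √(2·2.71e+05·0.0959/(0.02·426·789)) = 2.781 m/s; Re = ρVD/μ = 1.67e+05; f → 0.01635
  f = 0.01635 → V = 3.075 m/s; Re = 1.847e+05; f → 0.01606
  f = 0.01606 → V = 3.103 m/s; Re = 1.864e+05; f → 0.01603
Converged (Δf/f < 1%). With the final f = 0.01603: V = √(2·2.71e+05·0.0959/(0.01603·426·789)) = 3.106 m/s.

V ≈ 3.11 m/s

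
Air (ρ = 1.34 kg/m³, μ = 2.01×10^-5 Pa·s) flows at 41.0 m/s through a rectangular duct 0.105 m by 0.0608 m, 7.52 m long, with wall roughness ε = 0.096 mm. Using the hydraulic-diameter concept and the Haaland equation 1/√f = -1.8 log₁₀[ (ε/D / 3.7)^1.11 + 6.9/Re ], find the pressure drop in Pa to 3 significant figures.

Hydraulic diameter D_h = 4A/P = 4·(0.105·0.0608)/(2·(0.105+0.0608)) = 0.02554/0.3316 = 0.07701 m.
Re = ρVD_h/μ = 1.34·41·0.07701/2.01e-05 = 2.105e+05.
ε/D_h = 9.6e-05/0.07701 = 0.00125; Haaland gives 1/√f = -1.8 log₁₀[0.00014+3.28e-05] = 6.773, so f = 0.0218.
ΔP = f(L/D_h)(ρV²/2) = 0.0218·7.52/0.07701·1126 = 2397 Pa.

ΔP ≈ 2400 Pa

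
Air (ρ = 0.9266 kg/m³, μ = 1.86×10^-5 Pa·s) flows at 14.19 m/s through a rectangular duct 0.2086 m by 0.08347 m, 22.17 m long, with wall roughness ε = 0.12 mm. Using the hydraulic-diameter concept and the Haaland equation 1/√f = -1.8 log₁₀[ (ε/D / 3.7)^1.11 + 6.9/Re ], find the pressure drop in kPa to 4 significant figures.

Hydraulic diameter D_h = 4A/P = 4·(0.2086·0.08347)/(2·(0.2086+0.08347)) = 0.06965/0.5841 = 0.1192 m.
Re = ρVD_h/μ = 0.9266·14.19·0.1192/1.86e-05 = 8.428e+04.
ε/D_h = 0.00012/0.1192 = 0.00101; Haaland gives 1/√f = -1.8 log₁₀[0.00011+8.19e-05] = 6.69, so f = 0.02235.
ΔP = f(L/D_h)(ρV²/2) = 0.02235·22.17/0.1192·93.29 = 387.6 Pa.
ΔP = 0.3876 kPa.

ΔP ≈ 0.3876 kPa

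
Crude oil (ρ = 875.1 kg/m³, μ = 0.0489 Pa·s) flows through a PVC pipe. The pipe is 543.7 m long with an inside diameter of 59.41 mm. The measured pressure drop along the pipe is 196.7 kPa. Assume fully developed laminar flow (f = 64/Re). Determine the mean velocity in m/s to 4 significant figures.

V ≈ 0.8160 m/s

For laminar flow, f = 64/Re with Re = ρVD/μ, so Darcy-Weisbach reduces to ΔP = 32μLV/D². Solving for V: V = ΔP·D²/(32μL) = 1.967e+05·(0.05941)²/(32·0.0489·543.7) = 0.816 m/s.
Check: Re = ρVD/μ = 875.1·0.816·0.05941/0.0489 = 867.6 < 2300, so the laminar assumption holds.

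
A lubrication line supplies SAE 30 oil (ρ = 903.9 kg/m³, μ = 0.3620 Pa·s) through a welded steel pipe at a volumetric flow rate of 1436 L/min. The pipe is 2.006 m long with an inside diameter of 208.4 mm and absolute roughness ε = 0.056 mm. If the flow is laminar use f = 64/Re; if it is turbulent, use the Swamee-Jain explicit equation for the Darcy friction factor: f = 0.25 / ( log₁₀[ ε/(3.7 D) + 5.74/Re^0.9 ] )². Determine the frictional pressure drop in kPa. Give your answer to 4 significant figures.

ΔP ≈ 0.3754 kPa

Q = 1436 L/min = 1436/60000 = 0.02393 m³/s.
Cross-sectional area A = πD²/4 = π(0.2084)²/4 = 0.03411 m²; mean velocity V = Q/A = 0.02393/0.03411 = 0.7016 m/s.
Reynolds number Re = ρVD/μ = 903.9 · 0.7016 · 0.2084 / 0.362 = 365.1.
Re < 2300 → laminar flow, so f = 64/Re = 64/365.1 = 0.1753 (the turbulent correlation is not needed).
Darcy-Weisbach: ΔP = f(L/D)(ρV²/2) = 0.1753·(2.006/0.2084)·(903.9·0.7016²/2) = 0.1753·9.626·222.5 = 375.4 Pa.
ΔP = 375.4 Pa = 0.3754 kPa.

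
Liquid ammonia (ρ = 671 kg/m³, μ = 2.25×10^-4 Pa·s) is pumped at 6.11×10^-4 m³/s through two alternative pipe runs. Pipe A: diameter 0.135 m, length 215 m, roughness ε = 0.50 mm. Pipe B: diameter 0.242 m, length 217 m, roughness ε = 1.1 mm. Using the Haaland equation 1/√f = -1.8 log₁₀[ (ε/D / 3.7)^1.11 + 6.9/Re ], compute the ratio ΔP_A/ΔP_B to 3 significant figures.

Pipe A: V = Q/A = 0.000611/0.01431 = 0.04269 m/s; Re = 1.719e+04; ε/D = 0.0037; Haaland → f = 0.03295; ΔP_A = f(L/D)(ρV²/2) = 32.08 Pa.
Pipe B: V = Q/A = 0.000611/0.046 = 0.01328 m/s; Re = 9587; ε/D = 0.00455; Haaland → f = 0.03712; ΔP_B = f(L/D)(ρV²/2) = 1.97 Pa.
ΔP_A/ΔP_B = 32.08/1.97 = 16.3.

ΔP_A/ΔP_B ≈ 16.3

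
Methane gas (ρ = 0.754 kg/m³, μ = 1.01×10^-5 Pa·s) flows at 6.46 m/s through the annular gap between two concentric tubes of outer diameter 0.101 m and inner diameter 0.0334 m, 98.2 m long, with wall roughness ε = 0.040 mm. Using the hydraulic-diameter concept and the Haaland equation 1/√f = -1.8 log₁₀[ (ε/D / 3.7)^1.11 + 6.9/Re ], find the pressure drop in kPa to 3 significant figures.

Hydraulic diameter D_h = 4A/P = D_o - D_i = 0.101 - 0.0334 = 0.0676 m.
Re = ρVD_h/μ = 0.754·6.46·0.0676/1.01e-05 = 3.26e+04.
ε/D_h = 4e-05/0.0676 = 0.000592; Haaland gives 1/√f = -1.8 log₁₀[6.11e-05+0.000212] = 6.415, so f = 0.0243.
ΔP = f(L/D_h)(ρV²/2) = 0.0243·98.2/0.0676·15.73 = 555.3 Pa.
ΔP = 0.555 kPa.

ΔP ≈ 0.555 kPa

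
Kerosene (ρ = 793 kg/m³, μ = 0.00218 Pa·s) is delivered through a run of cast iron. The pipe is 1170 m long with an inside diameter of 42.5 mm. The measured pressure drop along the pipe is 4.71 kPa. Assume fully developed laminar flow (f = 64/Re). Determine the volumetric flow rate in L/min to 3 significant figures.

Q ≈ 8.87 L/min

For laminar flow, f = 64/Re with Re = ρVD/μ, so Darcy-Weisbach reduces to ΔP = 32μLV/D². Solving for V: V = ΔP·D²/(32μL) = 4710·(0.0425)²/(32·0.00218·1170) = 0.1042 m/s.
Check: Re = ρVD/μ = 793·0.1042·0.0425/0.00218 = 1611 < 2300, so the laminar assumption holds.
Q = V·A = 0.1042·(π/4·0.0425²) = 0.0001479 m³/s = 8.87 L/min.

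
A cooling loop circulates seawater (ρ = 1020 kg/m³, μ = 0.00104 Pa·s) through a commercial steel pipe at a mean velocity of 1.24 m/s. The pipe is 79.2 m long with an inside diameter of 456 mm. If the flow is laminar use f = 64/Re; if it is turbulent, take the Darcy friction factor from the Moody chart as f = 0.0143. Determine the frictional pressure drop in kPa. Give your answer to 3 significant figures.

ΔP ≈ 1.95 kPa

Reynolds number Re = ρVD/μ = 1020 · 1.24 · 0.456 / 0.00104 = 5.546e+05.
Re > 4000 → turbulent; use the Moody-chart value f = 0.0143.
Darcy-Weisbach: ΔP = f(L/D)(ρV²/2) = 0.0143·(79.2/0.456)·(1020·1.24²/2) = 0.0143·173.7·784.2 = 1948 Pa.
ΔP = 1948 Pa = 1.95 kPa.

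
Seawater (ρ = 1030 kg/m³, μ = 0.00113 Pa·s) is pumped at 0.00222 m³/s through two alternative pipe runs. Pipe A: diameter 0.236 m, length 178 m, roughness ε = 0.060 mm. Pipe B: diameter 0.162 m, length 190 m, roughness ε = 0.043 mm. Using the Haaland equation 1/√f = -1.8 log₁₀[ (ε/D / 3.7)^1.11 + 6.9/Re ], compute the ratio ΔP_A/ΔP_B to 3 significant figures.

Pipe A: V = Q/A = 0.00222/0.04374 = 0.05075 m/s; Re = 1.092e+04; ε/D = 0.000254; Haaland → f = 0.03046; ΔP_A = f(L/D)(ρV²/2) = 30.48 Pa.
Pipe B: V = Q/A = 0.00222/0.02061 = 0.1077 m/s; Re = 1.59e+04; ε/D = 0.000265; Haaland → f = 0.0277; ΔP_B = f(L/D)(ρV²/2) = 194.1 Pa.
ΔP_A/ΔP_B = 30.48/194.1 = 0.157.

ΔP_A/ΔP_B ≈ 0.157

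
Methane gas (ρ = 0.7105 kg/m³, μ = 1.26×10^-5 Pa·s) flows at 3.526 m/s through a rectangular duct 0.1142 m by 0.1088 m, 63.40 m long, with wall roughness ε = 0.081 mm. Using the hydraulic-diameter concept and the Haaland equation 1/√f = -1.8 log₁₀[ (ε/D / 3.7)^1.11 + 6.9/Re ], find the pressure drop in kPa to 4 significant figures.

Hydraulic diameter D_h = 4A/P = 4·(0.1142·0.1088)/(2·(0.1142+0.1088)) = 0.0497/0.446 = 0.1114 m.
Re = ρVD_h/μ = 0.7105·3.526·0.1114/1.26e-05 = 2.216e+04.
ε/D_h = 8.1e-05/0.1114 = 0.000727; Haaland gives 1/√f = -1.8 log₁₀[7.68e-05+0.000311] = 6.14, so f = 0.02653.
ΔP = f(L/D_h)(ρV²/2) = 0.02653·63.4/0.1114·4.417 = 66.66 Pa.
ΔP = 0.06666 kPa.

ΔP ≈ 0.06666 kPa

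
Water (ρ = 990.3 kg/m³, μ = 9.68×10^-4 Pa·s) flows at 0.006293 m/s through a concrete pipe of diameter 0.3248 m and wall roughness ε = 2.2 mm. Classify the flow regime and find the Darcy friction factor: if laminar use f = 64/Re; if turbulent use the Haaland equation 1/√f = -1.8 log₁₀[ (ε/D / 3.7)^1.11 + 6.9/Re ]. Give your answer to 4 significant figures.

Re = ρVD/μ = 990.3·0.006293·0.3248/0.000968 = 2091.
Re < 2300 → laminar, so f = 64/Re = 0.03061 (roughness is irrelevant in laminar flow).

f ≈ 0.03061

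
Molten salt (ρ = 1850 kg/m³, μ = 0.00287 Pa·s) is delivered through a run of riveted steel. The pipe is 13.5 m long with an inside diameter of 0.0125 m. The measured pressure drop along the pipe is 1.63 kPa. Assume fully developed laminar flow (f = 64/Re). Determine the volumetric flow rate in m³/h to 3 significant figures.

Q ≈ 0.0908 m³/h

For laminar flow, f = 64/Re with Re = ρVD/μ, so Darcy-Weisbach reduces to ΔP = 32μLV/D². Solving for V: V = ΔP·D²/(32μL) = 1630·(0.0125)²/(32·0.00287·13.5) = 0.2054 m/s.
Check: Re = ρVD/μ = 1850·0.2054·0.0125/0.00287 = 1655 < 2300, so the laminar assumption holds.
Q = V·A = 0.2054·(π/4·0.0125²) = 2.521e-05 m³/s = 0.0908 m³/h.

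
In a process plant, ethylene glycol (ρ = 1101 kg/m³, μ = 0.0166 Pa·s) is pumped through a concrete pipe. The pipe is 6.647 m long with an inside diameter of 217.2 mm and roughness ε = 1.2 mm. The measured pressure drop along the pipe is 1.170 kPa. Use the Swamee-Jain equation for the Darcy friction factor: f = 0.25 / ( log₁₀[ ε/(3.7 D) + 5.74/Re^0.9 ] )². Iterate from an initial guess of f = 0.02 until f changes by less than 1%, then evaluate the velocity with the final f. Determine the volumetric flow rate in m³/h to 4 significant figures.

Q ≈ 186.0 m³/h

Rearranging Darcy-Weisbach: V = √(2·ΔP·D/(f·L·ρ)). With ε/D = 0.0012/0.2172 = 0.00552, iterate starting from f = 0.02:
  f = 0.02 → V = √(2·1170·0.2172/(0.02·6.647·1101)) = 1.863 m/s; Re = ρVD/μ = 2.684e+04; f → 0.03479
  f = 0.03479 → V = 1.413 m/s; Re = 2.035e+04; f → 0.03568
  f = 0.03568 → V = 1.395 m/s; Re = 2.01e+04; f → 0.03572
Converged (Δf/f < 1%). With the final f = 0.03572: V = √(2·1170·0.2172/(0.03572·6.647·1101)) = 1.394 m/s.
Q = V·A = 1.394·(π/4·0.2172²) = 0.05166 m³/s = 186.0 m³/h.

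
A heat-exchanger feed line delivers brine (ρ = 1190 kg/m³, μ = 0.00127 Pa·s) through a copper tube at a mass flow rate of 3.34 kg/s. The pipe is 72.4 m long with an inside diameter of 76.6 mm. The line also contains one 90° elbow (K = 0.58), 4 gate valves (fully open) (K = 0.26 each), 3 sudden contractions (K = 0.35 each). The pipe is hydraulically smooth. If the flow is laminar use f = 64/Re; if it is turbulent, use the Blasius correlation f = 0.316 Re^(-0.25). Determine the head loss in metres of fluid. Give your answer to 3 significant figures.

h_f ≈ 0.441 m

A = πD²/4 = π(0.0766)²/4 = 0.004608 m²; mean velocity V = ṁ/(ρA) = 3.34/(1190 · 0.004608) = 0.609 m/s.
Reynolds number Re = ρVD/μ = 1190 · 0.609 · 0.0766 / 0.00127 = 4.371e+04.
Re > 4000 → turbulent. Smooth-pipe (Blasius): f = 0.316 Re^(-0.25) = 0.316/(4.371e+04)^0.25 = 0.02185.
Total minor-loss coefficient ΣK = 1·0.58 + 4·0.26 + 3·0.35 = 2.67.
ΔP = [f·L/D + ΣK]·(ρV²/2) = [0.02185·72.4/0.0766 + 2.67]·(1190·0.609²/2) = [20.66 + 2.67]·220.7 = 5148 Pa.
Head loss h_f = ΔP/(ρg) = 5148/(1190·9.81) = 0.441 m.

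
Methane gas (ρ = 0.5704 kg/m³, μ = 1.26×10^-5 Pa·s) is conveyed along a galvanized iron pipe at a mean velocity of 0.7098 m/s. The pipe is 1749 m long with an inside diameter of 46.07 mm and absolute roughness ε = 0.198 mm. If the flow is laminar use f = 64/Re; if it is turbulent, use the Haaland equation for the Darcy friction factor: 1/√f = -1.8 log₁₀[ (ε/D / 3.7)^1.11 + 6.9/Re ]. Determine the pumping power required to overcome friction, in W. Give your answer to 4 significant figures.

P ≈ 0.2790 W

Reynolds number Re = ρVD/μ = 0.5704 · 0.7098 · 0.04607 / 1.26e-05 = 1480.
Re < 2300 → laminar flow, so f = 64/Re = 64/1480 = 0.04323 (the turbulent correlation is not needed).
Darcy-Weisbach: ΔP = f(L/D)(ρV²/2) = 0.04323·(1749/0.04607)·(0.5704·0.7098²/2) = 0.04323·3.796e+04·0.1437 = 235.8 Pa.
Q = V·A = 0.7098·0.001667 = 0.001183 m³/s.
Pumping power P = QΔP = 0.001183·235.8 = 0.27904 W = 0.2790 W.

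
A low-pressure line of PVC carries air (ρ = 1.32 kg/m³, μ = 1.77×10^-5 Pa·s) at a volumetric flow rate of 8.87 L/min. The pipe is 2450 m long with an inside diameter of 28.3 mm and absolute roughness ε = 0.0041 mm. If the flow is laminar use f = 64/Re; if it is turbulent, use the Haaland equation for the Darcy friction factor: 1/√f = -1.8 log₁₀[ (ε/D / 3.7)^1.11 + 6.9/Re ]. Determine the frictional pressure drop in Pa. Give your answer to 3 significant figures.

Q = 8.87 L/min = 8.87/60000 = 0.0001478 m³/s.
Cross-sectional area A = πD²/4 = π(0.0283)²/4 = 0.000629 m²; mean velocity V = Q/A = 0.0001478/0.000629 = 0.235 m/s.
Reynolds number Re = ρVD/μ = 1.32 · 0.235 · 0.0283 / 1.77e-05 = 496.
Re < 2300 → laminar flow, so f = 64/Re = 64/496 = 0.129 (the turbulent correlation is not needed).
Darcy-Weisbach: ΔP = f(L/D)(ρV²/2) = 0.129·(2450/0.0283)·(1.32·0.235²/2) = 0.129·8.657e+04·0.03646 = 407.2 Pa.

ΔP ≈ 407 Pa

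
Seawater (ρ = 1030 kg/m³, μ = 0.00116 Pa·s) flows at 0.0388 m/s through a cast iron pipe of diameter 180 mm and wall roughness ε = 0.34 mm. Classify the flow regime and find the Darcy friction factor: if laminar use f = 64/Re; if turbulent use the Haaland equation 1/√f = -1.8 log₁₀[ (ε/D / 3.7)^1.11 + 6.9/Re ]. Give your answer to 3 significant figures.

f ≈ 0.0373

Re = ρVD/μ = 1030·0.0388·0.18/0.00116 = 6201.
Re > 4000 → turbulent. ε/D = 0.00034/0.18 = 0.00189; Haaland: 1/√f = -1.8 log₁₀[0.000222 + 0.00111] = 5.174, so f = 0.03735.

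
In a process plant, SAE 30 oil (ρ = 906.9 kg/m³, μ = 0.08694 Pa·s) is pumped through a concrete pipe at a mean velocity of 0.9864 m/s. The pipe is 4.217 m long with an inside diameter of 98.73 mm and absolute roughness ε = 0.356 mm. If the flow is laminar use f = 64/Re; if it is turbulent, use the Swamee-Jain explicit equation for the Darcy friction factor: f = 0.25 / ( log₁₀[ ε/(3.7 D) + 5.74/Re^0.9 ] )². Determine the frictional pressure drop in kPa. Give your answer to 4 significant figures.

Reynolds number Re = ρVD/μ = 906.9 · 0.9864 · 0.09873 / 0.0869 = 1016.
Re < 2300 → laminar flow, so f = 64/Re = 64/1016 = 0.063 (the turbulent correlation is not needed).
Darcy-Weisbach: ΔP = f(L/D)(ρV²/2) = 0.063·(4.217/0.09873)·(906.9·0.9864²/2) = 0.063·42.71·441.2 = 1187 Pa.
ΔP = 1187 Pa = 1.187 kPa.

ΔP ≈ 1.187 kPa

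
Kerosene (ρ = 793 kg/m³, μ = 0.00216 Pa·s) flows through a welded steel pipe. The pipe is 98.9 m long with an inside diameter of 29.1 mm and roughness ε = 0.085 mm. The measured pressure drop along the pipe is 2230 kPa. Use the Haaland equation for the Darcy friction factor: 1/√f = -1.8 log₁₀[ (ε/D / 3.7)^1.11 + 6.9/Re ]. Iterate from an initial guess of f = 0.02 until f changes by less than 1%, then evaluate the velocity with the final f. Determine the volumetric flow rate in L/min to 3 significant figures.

Q ≈ 310 L/min

Rearranging Darcy-Weisbach: V = √(2·ΔP·D/(f·L·ρ)). With ε/D = 8.5e-05/0.0291 = 0.00292, iterate starting from f = 0.02:
  f = 0.02 → V = √(2·2.23e+06·0.0291/(0.02·98.9·793)) = 9.096 m/s; Re = ρVD/μ = 9.718e+04; f → 0.02725
  f = 0.02725 → V = 7.794 m/s; Re = 8.326e+04; f → 0.02744
Converged (Δf/f < 1%). With the final f = 0.02744: V = √(2·2.23e+06·0.0291/(0.02744·98.9·793)) = 7.766 m/s.
Q = V·A = 7.766·(π/4·0.0291²) = 0.005165 m³/s = 310 L/min.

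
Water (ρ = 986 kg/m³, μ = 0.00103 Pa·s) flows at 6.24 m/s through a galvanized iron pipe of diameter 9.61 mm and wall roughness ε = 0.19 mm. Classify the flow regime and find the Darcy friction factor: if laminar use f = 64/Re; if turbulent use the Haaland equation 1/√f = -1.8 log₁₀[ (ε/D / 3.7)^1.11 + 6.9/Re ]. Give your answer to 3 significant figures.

Re = ρVD/μ = 986·6.24·0.00961/0.00103 = 5.74e+04.
Re > 4000 → turbulent. ε/D = 0.00019/0.00961 = 0.0198; Haaland: 1/√f = -1.8 log₁₀[0.00301 + 0.00012] = 4.509, so f = 0.04918.

f ≈ 0.0492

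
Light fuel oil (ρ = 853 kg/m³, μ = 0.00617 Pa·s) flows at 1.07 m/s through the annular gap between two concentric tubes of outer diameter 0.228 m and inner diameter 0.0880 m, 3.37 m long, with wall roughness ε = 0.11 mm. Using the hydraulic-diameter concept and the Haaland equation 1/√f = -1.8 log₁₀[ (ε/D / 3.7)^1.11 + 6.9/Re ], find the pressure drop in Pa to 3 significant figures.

ΔP ≈ 318 Pa

Hydraulic diameter D_h = 4A/P = D_o - D_i = 0.228 - 0.088 = 0.14 m.
Re = ρVD_h/μ = 853·1.07·0.14/0.00617 = 2.071e+04.
ε/D_h = 0.00011/0.14 = 0.000786; Haaland gives 1/√f = -1.8 log₁₀[8.38e-05+0.000333] = 6.084, so f = 0.02702.
ΔP = f(L/D_h)(ρV²/2) = 0.02702·3.37/0.14·488.3 = 317.6 Pa.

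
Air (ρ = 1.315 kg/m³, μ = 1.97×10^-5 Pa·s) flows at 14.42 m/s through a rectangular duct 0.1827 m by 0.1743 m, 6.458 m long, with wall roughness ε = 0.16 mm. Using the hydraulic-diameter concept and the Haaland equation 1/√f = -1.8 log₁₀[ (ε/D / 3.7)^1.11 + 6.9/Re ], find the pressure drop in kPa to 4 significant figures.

ΔP ≈ 0.1024 kPa

Hydraulic diameter D_h = 4A/P = 4·(0.1827·0.1743)/(2·(0.1827+0.1743)) = 0.1274/0.714 = 0.1784 m.
Re = ρVD_h/μ = 1.315·14.42·0.1784/1.97e-05 = 1.717e+05.
ε/D_h = 0.00016/0.1784 = 0.000897; Haaland gives 1/√f = -1.8 log₁₀[9.7e-05+4.02e-05] = 6.953, so f = 0.02069.
ΔP = f(L/D_h)(ρV²/2) = 0.02069·6.458/0.1784·136.7 = 102.4 Pa.
ΔP = 0.1024 kPa.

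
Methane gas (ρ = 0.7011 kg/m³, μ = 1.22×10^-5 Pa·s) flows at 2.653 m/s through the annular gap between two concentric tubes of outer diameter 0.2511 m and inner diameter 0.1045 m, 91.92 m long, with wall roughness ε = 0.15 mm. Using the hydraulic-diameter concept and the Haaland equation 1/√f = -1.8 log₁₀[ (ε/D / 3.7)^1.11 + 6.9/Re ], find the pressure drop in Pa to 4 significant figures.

ΔP ≈ 41.90 Pa

Hydraulic diameter D_h = 4A/P = D_o - D_i = 0.2511 - 0.1045 = 0.1466 m.
Re = ρVD_h/μ = 0.7011·2.653·0.1466/1.22e-05 = 2.235e+04.
ε/D_h = 0.00015/0.1466 = 0.00102; Haaland gives 1/√f = -1.8 log₁₀[0.000112+0.000309] = 6.076, so f = 0.02708.
ΔP = f(L/D_h)(ρV²/2) = 0.02708·91.92/0.1466·2.467 = 41.9 Pa.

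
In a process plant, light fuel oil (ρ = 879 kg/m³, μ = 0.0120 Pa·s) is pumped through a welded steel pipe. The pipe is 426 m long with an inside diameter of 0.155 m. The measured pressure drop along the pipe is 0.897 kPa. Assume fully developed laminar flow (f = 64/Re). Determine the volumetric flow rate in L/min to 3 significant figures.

Q ≈ 149 L/min

For laminar flow, f = 64/Re with Re = ρVD/μ, so Darcy-Weisbach reduces to ΔP = 32μLV/D². Solving for V: V = ΔP·D²/(32μL) = 897·(0.155)²/(32·0.012·426) = 0.1317 m/s.
Check: Re = ρVD/μ = 879·0.1317·0.155/0.012 = 1496 < 2300, so the laminar assumption holds.
Q = V·A = 0.1317·(π/4·0.155²) = 0.002486 m³/s = 149 L/min.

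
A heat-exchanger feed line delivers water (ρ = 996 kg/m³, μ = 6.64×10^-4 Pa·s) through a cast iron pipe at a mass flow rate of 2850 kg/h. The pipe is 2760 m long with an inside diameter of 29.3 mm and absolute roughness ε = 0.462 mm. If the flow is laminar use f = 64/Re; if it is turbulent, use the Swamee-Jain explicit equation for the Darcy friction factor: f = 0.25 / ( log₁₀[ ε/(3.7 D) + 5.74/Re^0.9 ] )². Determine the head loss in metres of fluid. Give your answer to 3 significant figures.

ṁ = 2850 kg/h = 2850/3600 = 0.7917 kg/s.
A = πD²/4 = π(0.0293)²/4 = 0.0006743 m²; mean velocity V = ṁ/(ρA) = 0.7917/(996 · 0.0006743) = 1.179 m/s.
Reynolds number Re = ρVD/μ = 996 · 1.179 · 0.0293 / 0.000664 = 5.181e+04.
Re > 4000 → turbulent. Relative roughness ε/D = 0.000462/0.0293 = 0.0158. Swamee-Jain: f = 0.25/(log₁₀[0.0158/3.7 + 5.74/5.181e+04^0.9])² = 0.25/(log₁₀[0.00426 + 0.000328])² = 0.25/(-2.338)² = 0.04573.
Darcy-Weisbach: ΔP = f(L/D)(ρV²/2) = 0.04573·(2760/0.0293)·(996·1.179²/2) = 0.04573·9.42e+04·692.1 = 2.981e+06 Pa.
Head loss h_f = ΔP/(ρg) = 2.981e+06/(996·9.81) = 305 m.

h_f ≈ 305 m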